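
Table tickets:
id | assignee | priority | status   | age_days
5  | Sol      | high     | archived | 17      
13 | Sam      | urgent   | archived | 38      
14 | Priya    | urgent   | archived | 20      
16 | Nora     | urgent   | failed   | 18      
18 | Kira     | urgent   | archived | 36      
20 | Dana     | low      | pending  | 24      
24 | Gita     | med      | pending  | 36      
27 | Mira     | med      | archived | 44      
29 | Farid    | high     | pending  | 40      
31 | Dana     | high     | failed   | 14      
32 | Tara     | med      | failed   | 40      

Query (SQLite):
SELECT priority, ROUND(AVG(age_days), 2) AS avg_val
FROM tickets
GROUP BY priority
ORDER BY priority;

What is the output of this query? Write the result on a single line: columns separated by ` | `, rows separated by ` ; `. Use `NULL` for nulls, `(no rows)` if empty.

Partition tickets by priority; compute ROUND(AVG(age_days), 2) within each group.
  high: ids {5, 29, 31} → ROUND(AVG(age_days), 2)=23.67
  low: ids {20} → ROUND(AVG(age_days), 2)=24
  med: ids {24, 27, 32} → ROUND(AVG(age_days), 2)=40
  urgent: ids {13, 14, 16, 18} → ROUND(AVG(age_days), 2)=28

high | 23.67 ; low | 24 ; med | 40 ; urgent | 28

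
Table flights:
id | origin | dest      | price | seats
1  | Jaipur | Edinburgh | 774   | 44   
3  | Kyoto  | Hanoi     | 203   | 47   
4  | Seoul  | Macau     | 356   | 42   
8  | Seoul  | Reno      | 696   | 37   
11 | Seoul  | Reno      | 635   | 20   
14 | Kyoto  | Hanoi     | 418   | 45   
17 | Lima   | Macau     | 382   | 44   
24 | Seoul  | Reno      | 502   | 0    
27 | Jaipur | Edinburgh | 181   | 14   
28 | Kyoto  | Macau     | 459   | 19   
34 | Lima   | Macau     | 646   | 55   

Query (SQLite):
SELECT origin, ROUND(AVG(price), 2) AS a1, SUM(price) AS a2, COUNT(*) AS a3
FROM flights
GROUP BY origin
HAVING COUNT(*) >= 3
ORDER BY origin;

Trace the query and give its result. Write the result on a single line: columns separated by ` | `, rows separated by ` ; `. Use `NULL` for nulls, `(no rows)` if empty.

Kyoto | 360 | 1080 | 3 ; Seoul | 547.25 | 2189 | 4

Group flights by origin.
Per group compute: ROUND(AVG(price), 2), SUM(price), COUNT(*).
HAVING: drop groups with fewer than 3 rows.
  Jaipur: ids {1, 27} → ROUND(AVG(price), 2)=477.5, SUM(price)=955, COUNT(*)=2
  Kyoto: ids {3, 14, 28} → ROUND(AVG(price), 2)=360, SUM(price)=1080, COUNT(*)=3
  Lima: ids {17, 34} → ROUND(AVG(price), 2)=514, SUM(price)=1028, COUNT(*)=2
  Seoul: ids {4, 8, 11, 24} → ROUND(AVG(price), 2)=547.25, SUM(price)=2189, COUNT(*)=4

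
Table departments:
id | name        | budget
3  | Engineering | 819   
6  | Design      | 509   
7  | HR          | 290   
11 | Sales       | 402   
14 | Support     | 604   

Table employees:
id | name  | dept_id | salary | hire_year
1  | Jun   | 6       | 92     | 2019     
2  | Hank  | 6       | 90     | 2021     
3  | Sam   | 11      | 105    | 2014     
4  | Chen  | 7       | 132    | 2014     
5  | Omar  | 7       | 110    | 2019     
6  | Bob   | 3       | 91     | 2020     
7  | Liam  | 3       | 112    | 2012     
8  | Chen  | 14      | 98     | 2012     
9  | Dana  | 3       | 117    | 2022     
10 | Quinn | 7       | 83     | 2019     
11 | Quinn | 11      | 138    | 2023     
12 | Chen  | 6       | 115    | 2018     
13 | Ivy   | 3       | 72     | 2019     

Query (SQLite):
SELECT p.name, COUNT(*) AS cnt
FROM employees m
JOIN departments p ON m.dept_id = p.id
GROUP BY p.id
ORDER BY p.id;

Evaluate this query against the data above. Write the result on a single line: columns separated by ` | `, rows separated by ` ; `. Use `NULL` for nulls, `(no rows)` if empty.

Join each employees row to its departments via dept_id.
Group joined rows by departments.id; compute COUNT(*) per group.
  3: ids {6, 7, 9, 13} → COUNT(*)=4
  6: ids {1, 2, 12} → COUNT(*)=3
  7: ids {4, 5, 10} → COUNT(*)=3
  11: ids {3, 11} → COUNT(*)=2
  14: ids {8} → COUNT(*)=1

Engineering | 4 ; Design | 3 ; HR | 3 ; Sales | 2 ; Support | 1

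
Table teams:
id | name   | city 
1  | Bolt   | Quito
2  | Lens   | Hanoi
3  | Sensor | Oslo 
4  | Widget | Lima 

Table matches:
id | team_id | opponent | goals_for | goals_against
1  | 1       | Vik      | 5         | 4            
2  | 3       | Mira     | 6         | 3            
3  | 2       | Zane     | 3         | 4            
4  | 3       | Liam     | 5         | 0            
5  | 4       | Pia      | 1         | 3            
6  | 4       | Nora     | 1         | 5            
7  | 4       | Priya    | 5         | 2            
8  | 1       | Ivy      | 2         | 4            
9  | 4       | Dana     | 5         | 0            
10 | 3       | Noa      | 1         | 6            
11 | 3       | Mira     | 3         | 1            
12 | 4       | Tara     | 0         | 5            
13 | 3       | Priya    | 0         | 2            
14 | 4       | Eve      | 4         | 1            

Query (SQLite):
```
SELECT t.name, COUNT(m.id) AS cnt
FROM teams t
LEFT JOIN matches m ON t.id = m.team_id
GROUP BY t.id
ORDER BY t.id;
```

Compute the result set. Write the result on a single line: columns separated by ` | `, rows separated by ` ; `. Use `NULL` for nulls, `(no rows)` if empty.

Bolt | 2 ; Lens | 1 ; Sensor | 5 ; Widget | 6

LEFT JOIN keeps every teams row; unmatched ones get NULL for matches columns.
Group by teams.id and compute COUNT(m.id). COUNT(col) of an all-NULL group is 0.
  1: ids {1, 8} → COUNT(m.id)=2
  2: ids {3} → COUNT(m.id)=1
  3: ids {2, 4, 10, 11, 13} → COUNT(m.id)=5
  4: ids {5, 6, 7, 9, 12, 14} → COUNT(m.id)=6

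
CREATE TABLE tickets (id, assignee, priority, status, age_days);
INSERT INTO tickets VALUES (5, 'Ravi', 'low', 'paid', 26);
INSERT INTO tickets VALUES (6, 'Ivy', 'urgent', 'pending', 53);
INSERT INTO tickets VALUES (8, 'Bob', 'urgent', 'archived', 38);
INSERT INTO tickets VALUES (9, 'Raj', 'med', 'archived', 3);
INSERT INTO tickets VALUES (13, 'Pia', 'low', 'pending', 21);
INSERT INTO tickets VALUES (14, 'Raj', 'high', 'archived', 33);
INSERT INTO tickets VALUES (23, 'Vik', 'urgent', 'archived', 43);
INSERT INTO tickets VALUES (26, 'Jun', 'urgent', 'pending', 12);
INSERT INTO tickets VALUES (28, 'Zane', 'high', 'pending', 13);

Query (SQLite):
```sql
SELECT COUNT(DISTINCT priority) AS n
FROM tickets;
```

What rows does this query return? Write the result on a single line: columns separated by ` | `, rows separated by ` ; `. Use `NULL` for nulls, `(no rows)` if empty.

4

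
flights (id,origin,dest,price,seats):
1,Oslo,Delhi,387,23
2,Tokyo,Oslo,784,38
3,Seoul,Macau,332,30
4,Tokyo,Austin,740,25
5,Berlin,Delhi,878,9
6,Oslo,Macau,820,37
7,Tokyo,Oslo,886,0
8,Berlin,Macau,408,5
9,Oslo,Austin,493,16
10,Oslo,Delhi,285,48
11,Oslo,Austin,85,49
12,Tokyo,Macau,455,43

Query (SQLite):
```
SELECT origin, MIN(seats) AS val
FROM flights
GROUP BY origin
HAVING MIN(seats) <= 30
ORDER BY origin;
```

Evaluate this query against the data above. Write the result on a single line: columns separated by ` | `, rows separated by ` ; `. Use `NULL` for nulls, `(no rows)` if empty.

Berlin | 5 ; Oslo | 16 ; Seoul | 30 ; Tokyo | 0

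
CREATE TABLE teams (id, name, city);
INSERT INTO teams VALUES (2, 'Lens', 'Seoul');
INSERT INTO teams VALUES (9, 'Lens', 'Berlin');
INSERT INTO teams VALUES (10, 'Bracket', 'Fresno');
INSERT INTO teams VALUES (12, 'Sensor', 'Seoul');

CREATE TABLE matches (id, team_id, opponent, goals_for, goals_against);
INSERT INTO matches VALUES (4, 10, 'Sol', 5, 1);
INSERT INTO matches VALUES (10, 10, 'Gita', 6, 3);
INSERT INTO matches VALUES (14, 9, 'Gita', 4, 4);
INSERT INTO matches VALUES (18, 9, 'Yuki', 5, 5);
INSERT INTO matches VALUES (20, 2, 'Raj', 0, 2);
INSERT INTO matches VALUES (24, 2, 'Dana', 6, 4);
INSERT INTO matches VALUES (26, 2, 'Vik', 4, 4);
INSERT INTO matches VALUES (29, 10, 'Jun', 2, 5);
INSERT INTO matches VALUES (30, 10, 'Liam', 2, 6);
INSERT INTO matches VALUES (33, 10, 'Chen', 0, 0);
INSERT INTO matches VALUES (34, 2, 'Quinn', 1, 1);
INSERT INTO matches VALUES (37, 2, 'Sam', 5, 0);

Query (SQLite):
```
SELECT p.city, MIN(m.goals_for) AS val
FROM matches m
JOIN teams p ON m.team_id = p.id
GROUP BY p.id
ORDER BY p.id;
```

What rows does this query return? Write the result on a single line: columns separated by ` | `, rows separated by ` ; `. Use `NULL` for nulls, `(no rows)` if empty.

Seoul | 0 ; Berlin | 4 ; Fresno | 0

Join each matches row to its teams via team_id.
Group joined rows by teams.id; compute MIN(m.goals_for) per group.
  2: ids {20, 24, 26, 34, 37} → MIN(m.goals_for)=0
  9: ids {14, 18} → MIN(m.goals_for)=4
  10: ids {4, 10, 29, 30, 33} → MIN(m.goals_for)=0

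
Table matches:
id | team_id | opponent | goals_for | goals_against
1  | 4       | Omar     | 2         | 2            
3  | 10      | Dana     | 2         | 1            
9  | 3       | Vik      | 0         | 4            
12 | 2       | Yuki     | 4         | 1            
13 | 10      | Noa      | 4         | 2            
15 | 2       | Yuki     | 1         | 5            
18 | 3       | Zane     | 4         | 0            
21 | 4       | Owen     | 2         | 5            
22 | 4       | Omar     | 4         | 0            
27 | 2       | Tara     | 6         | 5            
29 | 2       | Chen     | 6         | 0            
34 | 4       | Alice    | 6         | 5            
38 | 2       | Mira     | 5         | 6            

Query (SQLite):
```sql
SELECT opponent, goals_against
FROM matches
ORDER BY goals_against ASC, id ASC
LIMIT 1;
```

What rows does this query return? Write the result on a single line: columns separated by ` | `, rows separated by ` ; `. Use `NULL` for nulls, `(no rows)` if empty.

Sort by goals_against asc, tiebreak id asc: (0, id=18), (0, id=22), (0, id=29), (1, id=3) …. Take first 1.

Zane | 0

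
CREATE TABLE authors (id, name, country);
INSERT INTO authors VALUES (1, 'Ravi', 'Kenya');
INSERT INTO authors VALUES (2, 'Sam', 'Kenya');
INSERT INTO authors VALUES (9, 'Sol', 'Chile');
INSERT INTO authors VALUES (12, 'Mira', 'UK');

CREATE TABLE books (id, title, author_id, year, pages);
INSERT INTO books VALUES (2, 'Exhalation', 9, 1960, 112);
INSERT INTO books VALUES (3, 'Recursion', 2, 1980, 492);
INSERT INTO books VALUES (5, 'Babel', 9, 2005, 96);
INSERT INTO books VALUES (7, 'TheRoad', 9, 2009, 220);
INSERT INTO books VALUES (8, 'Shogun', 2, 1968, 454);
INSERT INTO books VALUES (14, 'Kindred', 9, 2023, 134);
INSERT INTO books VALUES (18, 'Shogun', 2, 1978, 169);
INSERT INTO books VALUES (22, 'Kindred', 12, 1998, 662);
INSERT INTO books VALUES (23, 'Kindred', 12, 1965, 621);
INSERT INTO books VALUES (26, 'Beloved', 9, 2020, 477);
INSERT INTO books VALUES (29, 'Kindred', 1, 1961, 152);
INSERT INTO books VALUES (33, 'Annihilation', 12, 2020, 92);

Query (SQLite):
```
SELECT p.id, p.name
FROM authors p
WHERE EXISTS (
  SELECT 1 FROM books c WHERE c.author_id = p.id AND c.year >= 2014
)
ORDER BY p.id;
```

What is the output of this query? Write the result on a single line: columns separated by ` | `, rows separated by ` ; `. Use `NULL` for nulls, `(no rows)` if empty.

9 | Sol ; 12 | Mira

For each authors row, check whether any books with matching author_id has year >= 2014.
Keep rows where that is true.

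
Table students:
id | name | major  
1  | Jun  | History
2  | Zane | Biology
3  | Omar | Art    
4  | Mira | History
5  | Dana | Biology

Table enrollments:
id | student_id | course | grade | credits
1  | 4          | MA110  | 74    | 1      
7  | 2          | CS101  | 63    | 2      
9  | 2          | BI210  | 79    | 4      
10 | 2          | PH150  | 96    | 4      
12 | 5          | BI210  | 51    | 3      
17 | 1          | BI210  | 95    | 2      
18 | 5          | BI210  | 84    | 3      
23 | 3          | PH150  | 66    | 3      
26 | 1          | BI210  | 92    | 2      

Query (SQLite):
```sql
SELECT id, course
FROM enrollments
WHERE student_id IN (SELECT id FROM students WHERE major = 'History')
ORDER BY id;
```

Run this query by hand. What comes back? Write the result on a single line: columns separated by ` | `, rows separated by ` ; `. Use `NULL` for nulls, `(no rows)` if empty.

1 | MA110 ; 17 | BI210 ; 26 | BI210

Inner query: students.id where major = 'History'.
Outer: keep enrollments rows whose student_id is in that set.
Inner query → {1, 4}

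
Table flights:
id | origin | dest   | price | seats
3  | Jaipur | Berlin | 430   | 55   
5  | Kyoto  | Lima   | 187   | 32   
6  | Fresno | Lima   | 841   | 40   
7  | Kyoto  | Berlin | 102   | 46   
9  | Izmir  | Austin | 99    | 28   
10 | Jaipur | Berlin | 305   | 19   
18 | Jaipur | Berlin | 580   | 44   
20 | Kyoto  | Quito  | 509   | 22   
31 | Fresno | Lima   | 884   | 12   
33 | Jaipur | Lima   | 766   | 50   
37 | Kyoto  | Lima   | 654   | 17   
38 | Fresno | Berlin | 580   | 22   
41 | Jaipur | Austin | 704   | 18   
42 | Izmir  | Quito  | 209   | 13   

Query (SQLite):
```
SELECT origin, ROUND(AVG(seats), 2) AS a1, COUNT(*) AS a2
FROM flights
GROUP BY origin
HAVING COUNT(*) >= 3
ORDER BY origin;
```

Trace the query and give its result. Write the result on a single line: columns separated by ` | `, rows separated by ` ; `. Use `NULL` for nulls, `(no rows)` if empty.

Fresno | 24.67 | 3 ; Jaipur | 37.2 | 5 ; Kyoto | 29.25 | 4

Group flights by origin.
Per group compute: ROUND(AVG(seats), 2), COUNT(*).
HAVING: drop groups with fewer than 3 rows.
  Fresno: ids {6, 31, 38} → ROUND(AVG(seats), 2)=24.67, COUNT(*)=3
  Izmir: ids {9, 42} → ROUND(AVG(seats), 2)=20.5, COUNT(*)=2
  Jaipur: ids {3, 10, 18, 33, 41} → ROUND(AVG(seats), 2)=37.2, COUNT(*)=5
  Kyoto: ids {5, 7, 20, 37} → ROUND(AVG(seats), 2)=29.25, COUNT(*)=4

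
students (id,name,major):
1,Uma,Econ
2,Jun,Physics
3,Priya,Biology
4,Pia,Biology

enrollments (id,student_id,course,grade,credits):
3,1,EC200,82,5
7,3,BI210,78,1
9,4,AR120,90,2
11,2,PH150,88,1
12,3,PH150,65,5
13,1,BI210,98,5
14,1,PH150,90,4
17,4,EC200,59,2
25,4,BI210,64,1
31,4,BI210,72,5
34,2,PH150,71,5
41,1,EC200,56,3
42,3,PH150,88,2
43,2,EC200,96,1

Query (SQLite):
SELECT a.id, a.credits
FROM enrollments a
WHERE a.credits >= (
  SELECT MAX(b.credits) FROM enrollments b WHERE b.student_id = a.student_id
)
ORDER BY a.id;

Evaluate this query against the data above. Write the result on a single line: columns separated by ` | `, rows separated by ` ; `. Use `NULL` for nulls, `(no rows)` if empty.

3 | 5 ; 12 | 5 ; 13 | 5 ; 31 | 5 ; 34 | 5

For each enrollments row a, compute MAX(credits) over rows sharing a.student_id.
Keep row a if a.credits >= that per-group MAX.
  student_id=1: MAX(credits) = 5
  student_id=2: MAX(credits) = 5
  student_id=3: MAX(credits) = 5
  student_id=4: MAX(credits) = 5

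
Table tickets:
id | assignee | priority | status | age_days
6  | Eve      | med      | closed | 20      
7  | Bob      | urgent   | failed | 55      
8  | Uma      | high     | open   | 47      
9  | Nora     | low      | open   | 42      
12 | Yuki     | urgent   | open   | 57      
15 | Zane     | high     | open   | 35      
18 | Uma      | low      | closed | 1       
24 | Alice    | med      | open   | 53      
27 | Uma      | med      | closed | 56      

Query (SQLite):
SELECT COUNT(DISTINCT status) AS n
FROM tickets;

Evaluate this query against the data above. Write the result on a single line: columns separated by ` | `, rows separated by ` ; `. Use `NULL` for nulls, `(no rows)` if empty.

Count distinct non-NULL status values.

3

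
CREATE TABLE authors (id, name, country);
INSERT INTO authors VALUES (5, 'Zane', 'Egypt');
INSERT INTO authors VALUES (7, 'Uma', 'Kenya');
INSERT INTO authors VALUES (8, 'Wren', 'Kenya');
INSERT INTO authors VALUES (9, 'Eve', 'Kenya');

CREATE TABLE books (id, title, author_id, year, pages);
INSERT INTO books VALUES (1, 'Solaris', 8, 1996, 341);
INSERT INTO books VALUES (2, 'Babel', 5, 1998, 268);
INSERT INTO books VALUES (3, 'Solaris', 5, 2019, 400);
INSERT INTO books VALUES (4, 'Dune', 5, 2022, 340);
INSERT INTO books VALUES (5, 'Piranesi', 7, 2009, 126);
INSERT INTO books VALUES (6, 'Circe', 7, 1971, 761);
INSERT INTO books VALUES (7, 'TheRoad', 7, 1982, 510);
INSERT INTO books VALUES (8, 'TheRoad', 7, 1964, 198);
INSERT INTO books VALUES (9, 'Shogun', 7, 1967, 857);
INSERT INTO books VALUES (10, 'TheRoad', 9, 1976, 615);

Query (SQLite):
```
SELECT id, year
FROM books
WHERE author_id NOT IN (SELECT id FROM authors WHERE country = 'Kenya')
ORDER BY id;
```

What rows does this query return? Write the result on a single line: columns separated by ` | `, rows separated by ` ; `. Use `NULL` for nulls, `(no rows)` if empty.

Inner query: authors.id where country = 'Kenya'.
Outer: keep books rows whose author_id is not in that set.
Inner query → {7, 8, 9}

2 | 1998 ; 3 | 2019 ; 4 | 2022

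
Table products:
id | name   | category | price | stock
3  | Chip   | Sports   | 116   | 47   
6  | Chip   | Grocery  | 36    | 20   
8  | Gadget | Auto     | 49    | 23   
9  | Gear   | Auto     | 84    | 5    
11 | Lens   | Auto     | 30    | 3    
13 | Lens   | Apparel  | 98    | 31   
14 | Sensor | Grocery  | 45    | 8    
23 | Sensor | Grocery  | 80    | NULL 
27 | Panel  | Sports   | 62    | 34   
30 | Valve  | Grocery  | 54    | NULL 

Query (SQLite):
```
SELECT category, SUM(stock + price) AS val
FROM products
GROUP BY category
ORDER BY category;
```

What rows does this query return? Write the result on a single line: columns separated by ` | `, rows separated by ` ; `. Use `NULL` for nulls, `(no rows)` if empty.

Apparel | 129 ; Auto | 194 ; Grocery | 109 ; Sports | 259

For each row compute stock + price.
Group by category; take SUM of the expression per group.
  Apparel: ids {13} → SUM(stock + price)=129
  Auto: ids {8, 9, 11} → SUM(stock + price)=194
  Grocery: ids {6, 14, 23, 30} → SUM(stock + price)=109
  Sports: ids {3, 27} → SUM(stock + price)=259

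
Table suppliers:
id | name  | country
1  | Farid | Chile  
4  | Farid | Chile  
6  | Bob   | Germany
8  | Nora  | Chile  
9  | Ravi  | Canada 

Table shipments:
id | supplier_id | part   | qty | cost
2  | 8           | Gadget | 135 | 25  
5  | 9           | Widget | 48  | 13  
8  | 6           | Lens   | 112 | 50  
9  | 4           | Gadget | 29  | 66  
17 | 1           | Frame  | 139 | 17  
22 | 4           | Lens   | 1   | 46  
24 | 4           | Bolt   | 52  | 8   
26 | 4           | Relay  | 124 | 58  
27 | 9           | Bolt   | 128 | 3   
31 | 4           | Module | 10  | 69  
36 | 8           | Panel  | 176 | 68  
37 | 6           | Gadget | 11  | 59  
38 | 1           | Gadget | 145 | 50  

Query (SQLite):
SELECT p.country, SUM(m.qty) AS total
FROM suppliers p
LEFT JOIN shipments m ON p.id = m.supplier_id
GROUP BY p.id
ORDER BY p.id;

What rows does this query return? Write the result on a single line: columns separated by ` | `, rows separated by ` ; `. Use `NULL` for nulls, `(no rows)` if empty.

Chile | 284 ; Chile | 216 ; Germany | 123 ; Chile | 311 ; Canada | 176

LEFT JOIN keeps every suppliers row; unmatched ones get NULL for shipments columns.
Group by suppliers.id and compute SUM(m.qty). SUM over an all-NULL group is NULL.
  1: ids {17, 38} → SUM(m.qty)=284
  4: ids {9, 22, 24, 26, 31} → SUM(m.qty)=216
  6: ids {8, 37} → SUM(m.qty)=123
  8: ids {2, 36} → SUM(m.qty)=311
  9: ids {5, 27} → SUM(m.qty)=176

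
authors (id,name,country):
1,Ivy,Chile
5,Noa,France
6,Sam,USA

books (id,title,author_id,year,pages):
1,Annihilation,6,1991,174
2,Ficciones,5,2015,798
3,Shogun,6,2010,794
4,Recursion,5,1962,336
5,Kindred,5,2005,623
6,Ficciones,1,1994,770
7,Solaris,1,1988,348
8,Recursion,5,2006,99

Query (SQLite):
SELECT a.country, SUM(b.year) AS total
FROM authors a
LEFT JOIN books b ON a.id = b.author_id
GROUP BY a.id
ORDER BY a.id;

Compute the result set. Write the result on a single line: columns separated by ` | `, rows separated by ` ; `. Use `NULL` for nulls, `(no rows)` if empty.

Chile | 3982 ; France | 7988 ; USA | 4001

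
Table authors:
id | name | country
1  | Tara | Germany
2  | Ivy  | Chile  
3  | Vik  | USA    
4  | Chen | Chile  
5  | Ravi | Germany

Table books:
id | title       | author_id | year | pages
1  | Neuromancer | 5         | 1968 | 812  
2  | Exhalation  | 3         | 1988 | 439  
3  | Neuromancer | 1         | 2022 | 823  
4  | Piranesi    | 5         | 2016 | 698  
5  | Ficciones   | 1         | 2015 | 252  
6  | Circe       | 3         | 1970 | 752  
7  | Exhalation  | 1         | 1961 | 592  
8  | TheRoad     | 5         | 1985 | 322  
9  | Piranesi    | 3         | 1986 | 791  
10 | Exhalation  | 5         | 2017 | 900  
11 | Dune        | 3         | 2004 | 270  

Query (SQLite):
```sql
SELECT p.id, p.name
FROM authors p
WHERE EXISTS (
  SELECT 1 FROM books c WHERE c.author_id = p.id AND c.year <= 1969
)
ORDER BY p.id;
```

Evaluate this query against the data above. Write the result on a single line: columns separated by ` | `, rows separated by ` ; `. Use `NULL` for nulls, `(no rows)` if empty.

For each authors row, check whether any books with matching author_id has year <= 1969.
Keep rows where that is true.

1 | Tara ; 5 | Ravi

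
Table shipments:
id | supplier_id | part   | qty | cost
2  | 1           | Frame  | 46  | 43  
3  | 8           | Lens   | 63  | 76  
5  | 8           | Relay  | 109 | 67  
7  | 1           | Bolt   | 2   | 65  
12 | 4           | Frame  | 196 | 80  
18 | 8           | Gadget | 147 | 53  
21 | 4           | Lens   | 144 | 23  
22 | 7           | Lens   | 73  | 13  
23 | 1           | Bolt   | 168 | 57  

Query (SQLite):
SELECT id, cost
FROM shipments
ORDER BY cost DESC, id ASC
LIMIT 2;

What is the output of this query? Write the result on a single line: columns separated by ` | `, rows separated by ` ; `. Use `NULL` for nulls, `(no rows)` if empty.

12 | 80 ; 3 | 76

Sort by cost desc, tiebreak id asc: (80, id=12), (76, id=3), (67, id=5), (65, id=7), (57, id=23) …. Take first 2.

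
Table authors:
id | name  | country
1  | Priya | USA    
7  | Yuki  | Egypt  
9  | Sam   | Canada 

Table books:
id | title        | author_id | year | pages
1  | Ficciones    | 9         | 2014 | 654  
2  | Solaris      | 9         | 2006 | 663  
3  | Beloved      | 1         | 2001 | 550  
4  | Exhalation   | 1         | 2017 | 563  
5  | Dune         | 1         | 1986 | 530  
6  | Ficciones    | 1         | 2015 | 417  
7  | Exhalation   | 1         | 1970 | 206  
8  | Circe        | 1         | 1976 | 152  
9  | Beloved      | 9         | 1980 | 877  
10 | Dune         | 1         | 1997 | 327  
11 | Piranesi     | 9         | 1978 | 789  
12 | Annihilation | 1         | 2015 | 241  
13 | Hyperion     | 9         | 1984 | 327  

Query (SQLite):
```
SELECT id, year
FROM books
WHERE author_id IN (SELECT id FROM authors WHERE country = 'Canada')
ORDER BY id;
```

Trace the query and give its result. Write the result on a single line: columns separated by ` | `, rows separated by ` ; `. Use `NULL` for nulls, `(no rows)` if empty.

Inner query: authors.id where country = 'Canada'.
Outer: keep books rows whose author_id is in that set.
Inner query → {9}

1 | 2014 ; 2 | 2006 ; 9 | 1980 ; 11 | 1978 ; 13 | 1984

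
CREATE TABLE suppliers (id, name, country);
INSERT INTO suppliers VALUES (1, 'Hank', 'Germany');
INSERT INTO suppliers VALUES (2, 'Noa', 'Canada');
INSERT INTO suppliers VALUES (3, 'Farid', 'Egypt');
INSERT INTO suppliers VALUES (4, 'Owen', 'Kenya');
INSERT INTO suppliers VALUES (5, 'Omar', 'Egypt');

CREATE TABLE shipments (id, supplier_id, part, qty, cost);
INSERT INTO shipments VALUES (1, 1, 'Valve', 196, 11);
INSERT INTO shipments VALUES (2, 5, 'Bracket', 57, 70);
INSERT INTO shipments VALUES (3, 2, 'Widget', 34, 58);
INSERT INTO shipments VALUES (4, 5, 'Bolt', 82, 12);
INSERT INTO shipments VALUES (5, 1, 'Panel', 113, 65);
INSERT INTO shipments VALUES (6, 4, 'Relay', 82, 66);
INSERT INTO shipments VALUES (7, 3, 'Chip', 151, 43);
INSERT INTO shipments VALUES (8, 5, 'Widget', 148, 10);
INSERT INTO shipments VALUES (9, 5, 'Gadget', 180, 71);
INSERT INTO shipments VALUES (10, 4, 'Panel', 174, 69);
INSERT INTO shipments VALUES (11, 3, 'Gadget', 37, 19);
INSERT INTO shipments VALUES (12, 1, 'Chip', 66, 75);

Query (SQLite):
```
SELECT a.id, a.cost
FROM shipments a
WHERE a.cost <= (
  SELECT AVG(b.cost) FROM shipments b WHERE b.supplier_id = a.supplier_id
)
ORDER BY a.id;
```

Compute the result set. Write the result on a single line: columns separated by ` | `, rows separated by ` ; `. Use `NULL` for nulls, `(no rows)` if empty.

1 | 11 ; 3 | 58 ; 4 | 12 ; 6 | 66 ; 8 | 10 ; 11 | 19

For each shipments row a, compute AVG(cost) over rows sharing a.supplier_id.
Keep row a if a.cost <= that per-group AVG.
  supplier_id=1: AVG(cost) = 50.333333
  supplier_id=2: AVG(cost) = 58.0
  supplier_id=3: AVG(cost) = 31.0
  supplier_id=4: AVG(cost) = 67.5
  supplier_id=5: AVG(cost) = 40.75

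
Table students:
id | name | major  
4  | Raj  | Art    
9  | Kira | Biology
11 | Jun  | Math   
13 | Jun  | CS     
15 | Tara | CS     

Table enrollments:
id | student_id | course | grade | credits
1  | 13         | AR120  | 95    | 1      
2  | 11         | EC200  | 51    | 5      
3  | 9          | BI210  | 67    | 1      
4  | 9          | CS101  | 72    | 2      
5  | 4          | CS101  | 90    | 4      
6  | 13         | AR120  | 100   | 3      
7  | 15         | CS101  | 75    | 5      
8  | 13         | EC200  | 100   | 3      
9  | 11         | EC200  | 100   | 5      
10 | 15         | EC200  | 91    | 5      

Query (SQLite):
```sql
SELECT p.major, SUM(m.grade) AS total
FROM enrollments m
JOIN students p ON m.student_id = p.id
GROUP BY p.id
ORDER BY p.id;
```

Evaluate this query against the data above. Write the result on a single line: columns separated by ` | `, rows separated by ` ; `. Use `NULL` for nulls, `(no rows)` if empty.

Join each enrollments row to its students via student_id.
Group joined rows by students.id; compute SUM(m.grade) per group.
  4: ids {5} → SUM(m.grade)=90
  9: ids {3, 4} → SUM(m.grade)=139
  11: ids {2, 9} → SUM(m.grade)=151
  13: ids {1, 6, 8} → SUM(m.grade)=295
  15: ids {7, 10} → SUM(m.grade)=166

Art | 90 ; Biology | 139 ; Math | 151 ; CS | 295 ; CS | 166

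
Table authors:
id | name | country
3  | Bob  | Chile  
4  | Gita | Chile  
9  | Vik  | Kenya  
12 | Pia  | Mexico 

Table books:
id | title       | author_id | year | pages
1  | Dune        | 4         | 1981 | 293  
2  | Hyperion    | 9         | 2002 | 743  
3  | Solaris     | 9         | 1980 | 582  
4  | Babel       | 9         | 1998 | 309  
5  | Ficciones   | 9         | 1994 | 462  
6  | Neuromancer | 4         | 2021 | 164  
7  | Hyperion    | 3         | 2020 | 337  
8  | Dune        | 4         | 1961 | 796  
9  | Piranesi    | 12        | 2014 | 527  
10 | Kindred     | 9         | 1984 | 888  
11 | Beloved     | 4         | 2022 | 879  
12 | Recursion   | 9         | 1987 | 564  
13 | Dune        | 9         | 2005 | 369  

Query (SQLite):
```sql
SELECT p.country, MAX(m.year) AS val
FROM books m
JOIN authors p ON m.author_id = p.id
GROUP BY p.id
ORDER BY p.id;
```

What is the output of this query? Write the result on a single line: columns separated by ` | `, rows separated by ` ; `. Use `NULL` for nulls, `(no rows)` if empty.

Chile | 2020 ; Chile | 2022 ; Kenya | 2005 ; Mexico | 2014

Join each books row to its authors via author_id.
Group joined rows by authors.id; compute MAX(m.year) per group.
  3: ids {7} → MAX(m.year)=2020
  4: ids {1, 6, 8, 11} → MAX(m.year)=2022
  9: ids {2, 3, 4, 5, 10, 12, 13} → MAX(m.year)=2005
  12: ids {9} → MAX(m.year)=2014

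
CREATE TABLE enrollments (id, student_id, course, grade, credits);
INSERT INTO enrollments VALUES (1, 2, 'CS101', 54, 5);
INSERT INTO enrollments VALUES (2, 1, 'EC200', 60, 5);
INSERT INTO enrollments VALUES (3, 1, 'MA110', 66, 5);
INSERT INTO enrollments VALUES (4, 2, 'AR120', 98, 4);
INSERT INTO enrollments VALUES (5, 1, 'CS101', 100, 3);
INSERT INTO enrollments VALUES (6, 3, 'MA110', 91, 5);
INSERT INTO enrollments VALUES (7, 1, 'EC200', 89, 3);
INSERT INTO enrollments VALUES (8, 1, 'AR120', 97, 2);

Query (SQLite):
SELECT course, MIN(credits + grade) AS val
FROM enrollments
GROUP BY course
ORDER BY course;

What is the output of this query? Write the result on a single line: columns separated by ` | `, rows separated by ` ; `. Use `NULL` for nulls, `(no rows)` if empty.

For each row compute credits + grade.
Group by course; take MIN of the expression per group.
  AR120: ids {4, 8} → MIN(credits + grade)=99
  CS101: ids {1, 5} → MIN(credits + grade)=59
  EC200: ids {2, 7} → MIN(credits + grade)=65
  MA110: ids {3, 6} → MIN(credits + grade)=71

AR120 | 99 ; CS101 | 59 ; EC200 | 65 ; MA110 | 71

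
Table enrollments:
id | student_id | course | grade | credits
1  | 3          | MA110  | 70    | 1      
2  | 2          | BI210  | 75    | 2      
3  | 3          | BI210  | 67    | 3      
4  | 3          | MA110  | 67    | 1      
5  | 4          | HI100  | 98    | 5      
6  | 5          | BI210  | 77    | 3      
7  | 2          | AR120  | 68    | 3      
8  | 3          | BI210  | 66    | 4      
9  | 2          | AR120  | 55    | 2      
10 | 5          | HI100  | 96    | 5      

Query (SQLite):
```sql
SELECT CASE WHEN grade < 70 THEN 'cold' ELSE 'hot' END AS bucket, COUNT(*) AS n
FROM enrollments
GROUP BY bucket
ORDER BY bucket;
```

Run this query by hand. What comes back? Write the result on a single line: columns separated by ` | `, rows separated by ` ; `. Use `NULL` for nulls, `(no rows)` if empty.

cold | 5 ; hot | 5

Bucket rows by grade < 70 → 'cold' else 'hot'; count each bucket.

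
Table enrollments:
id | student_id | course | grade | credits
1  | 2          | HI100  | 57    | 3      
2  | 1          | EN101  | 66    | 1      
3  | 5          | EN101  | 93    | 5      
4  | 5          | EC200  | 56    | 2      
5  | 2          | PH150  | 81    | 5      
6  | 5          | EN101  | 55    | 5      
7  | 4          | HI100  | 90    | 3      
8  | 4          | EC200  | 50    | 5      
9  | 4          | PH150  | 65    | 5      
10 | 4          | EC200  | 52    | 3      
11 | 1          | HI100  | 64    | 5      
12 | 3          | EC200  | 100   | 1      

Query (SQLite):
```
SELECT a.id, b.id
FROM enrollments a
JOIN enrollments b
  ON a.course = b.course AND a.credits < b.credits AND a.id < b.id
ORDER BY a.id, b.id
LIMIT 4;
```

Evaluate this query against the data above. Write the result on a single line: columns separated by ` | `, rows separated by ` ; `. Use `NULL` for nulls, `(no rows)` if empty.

1 | 11 ; 2 | 3 ; 2 | 6 ; 4 | 8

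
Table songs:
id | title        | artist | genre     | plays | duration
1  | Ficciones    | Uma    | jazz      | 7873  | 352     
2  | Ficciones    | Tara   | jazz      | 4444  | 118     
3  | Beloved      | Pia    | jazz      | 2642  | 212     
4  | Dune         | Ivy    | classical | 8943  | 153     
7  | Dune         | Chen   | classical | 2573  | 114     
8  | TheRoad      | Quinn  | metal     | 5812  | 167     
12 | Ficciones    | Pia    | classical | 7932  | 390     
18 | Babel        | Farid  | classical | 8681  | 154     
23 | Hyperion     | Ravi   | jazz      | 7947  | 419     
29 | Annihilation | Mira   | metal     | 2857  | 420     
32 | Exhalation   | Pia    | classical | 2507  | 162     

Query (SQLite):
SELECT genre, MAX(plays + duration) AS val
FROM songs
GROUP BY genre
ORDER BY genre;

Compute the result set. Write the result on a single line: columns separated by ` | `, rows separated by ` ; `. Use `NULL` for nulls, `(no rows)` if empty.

For each row compute plays + duration.
Group by genre; take MAX of the expression per group.
  classical: ids {4, 7, 12, 18, 32} → MAX(plays + duration)=9096
  jazz: ids {1, 2, 3, 23} → MAX(plays + duration)=8366
  metal: ids {8, 29} → MAX(plays + duration)=5979

classical | 9096 ; jazz | 8366 ; metal | 5979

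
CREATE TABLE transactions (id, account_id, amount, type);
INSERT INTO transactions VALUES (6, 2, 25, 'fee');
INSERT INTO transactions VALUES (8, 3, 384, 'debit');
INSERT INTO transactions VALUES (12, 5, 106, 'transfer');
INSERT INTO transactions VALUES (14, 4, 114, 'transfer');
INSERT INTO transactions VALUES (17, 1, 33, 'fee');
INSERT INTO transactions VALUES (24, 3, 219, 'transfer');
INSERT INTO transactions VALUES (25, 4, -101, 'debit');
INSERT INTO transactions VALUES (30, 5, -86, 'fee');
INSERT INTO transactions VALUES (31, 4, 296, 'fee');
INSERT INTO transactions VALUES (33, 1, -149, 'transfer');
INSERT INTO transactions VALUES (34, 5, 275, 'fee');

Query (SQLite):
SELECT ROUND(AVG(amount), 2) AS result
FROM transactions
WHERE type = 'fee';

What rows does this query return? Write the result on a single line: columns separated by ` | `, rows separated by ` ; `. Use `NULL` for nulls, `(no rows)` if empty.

Rows where type='fee' → amount values: [25, 33, -86, 296, 275].
AVG = 543 / 5 (rounded to 2 dp).

108.6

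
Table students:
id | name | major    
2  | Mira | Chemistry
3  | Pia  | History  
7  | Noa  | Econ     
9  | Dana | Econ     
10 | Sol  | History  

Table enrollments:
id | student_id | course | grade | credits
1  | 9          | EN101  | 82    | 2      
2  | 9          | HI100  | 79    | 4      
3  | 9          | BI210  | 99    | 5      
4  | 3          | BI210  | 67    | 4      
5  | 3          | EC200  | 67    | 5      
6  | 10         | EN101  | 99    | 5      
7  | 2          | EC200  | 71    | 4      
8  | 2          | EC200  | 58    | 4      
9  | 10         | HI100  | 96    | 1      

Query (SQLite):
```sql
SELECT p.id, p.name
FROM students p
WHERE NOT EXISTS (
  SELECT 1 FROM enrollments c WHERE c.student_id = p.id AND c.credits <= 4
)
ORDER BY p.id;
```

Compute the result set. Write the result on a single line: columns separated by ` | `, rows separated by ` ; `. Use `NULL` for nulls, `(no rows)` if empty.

For each students row, check whether any enrollments with matching student_id has credits <= 4.
Keep rows where that is false.

7 | Noa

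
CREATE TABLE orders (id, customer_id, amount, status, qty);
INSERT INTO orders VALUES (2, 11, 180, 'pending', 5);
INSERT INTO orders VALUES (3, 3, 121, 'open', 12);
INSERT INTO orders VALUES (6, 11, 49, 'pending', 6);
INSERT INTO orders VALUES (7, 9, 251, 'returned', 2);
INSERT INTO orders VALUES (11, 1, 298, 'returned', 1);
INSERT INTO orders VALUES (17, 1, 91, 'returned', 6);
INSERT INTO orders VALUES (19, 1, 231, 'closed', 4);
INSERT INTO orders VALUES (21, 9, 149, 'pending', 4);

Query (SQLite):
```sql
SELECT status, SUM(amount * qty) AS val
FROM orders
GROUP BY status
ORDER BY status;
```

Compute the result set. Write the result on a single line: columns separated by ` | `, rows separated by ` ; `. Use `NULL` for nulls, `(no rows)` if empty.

closed | 924 ; open | 1452 ; pending | 1790 ; returned | 1346

For each row compute amount * qty.
Group by status; take SUM of the expression per group.
  closed: ids {19} → SUM(amount * qty)=924
  open: ids {3} → SUM(amount * qty)=1452
  pending: ids {2, 6, 21} → SUM(amount * qty)=1790
  returned: ids {7, 11, 17} → SUM(amount * qty)=1346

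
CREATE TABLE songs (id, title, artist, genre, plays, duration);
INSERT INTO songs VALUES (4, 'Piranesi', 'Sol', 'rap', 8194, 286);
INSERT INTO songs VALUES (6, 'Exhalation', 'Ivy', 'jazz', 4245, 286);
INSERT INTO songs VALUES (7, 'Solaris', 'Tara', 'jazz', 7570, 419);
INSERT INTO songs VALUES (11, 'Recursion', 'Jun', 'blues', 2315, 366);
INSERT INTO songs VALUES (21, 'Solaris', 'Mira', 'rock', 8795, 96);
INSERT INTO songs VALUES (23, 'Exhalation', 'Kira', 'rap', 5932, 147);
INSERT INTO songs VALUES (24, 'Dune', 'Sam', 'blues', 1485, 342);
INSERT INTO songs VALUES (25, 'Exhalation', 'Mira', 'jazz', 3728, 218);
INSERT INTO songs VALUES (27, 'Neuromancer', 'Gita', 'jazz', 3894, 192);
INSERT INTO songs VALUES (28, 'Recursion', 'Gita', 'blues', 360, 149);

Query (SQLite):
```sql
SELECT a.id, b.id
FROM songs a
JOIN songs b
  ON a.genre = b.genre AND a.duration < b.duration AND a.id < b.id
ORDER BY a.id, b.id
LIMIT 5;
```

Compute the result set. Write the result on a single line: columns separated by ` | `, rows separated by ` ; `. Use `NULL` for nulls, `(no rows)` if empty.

6 | 7

Pairs (a,b) with same genre, a.duration < b.duration, a.id < b.id.
genre groups: blues:{11,24,28} jazz:{6,7,25,27} rap:{4,23} rock:{21}
Ordered by (a.id, b.id); first 5.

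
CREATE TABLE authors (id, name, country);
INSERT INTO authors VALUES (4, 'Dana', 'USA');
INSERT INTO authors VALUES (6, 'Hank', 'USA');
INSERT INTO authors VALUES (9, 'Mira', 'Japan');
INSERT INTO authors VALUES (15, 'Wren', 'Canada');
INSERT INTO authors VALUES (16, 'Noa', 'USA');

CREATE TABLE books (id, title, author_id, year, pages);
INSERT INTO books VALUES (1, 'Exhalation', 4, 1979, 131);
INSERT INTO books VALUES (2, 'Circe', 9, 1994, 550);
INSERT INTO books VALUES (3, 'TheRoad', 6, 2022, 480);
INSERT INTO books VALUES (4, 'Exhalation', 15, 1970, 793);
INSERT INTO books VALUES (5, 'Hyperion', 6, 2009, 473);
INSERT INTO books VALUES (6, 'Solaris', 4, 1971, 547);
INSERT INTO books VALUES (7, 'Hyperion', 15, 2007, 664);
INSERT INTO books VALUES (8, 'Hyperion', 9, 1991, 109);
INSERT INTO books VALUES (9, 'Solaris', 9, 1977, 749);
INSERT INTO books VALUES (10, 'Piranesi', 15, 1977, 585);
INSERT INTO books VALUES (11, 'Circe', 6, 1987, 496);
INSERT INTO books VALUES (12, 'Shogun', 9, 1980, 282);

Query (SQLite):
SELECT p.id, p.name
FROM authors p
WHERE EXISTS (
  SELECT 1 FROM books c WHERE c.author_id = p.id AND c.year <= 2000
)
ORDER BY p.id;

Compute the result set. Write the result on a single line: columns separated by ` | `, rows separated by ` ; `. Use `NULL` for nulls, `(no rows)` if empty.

4 | Dana ; 6 | Hank ; 9 | Mira ; 15 | Wren

For each authors row, check whether any books with matching author_id has year <= 2000.
Keep rows where that is true.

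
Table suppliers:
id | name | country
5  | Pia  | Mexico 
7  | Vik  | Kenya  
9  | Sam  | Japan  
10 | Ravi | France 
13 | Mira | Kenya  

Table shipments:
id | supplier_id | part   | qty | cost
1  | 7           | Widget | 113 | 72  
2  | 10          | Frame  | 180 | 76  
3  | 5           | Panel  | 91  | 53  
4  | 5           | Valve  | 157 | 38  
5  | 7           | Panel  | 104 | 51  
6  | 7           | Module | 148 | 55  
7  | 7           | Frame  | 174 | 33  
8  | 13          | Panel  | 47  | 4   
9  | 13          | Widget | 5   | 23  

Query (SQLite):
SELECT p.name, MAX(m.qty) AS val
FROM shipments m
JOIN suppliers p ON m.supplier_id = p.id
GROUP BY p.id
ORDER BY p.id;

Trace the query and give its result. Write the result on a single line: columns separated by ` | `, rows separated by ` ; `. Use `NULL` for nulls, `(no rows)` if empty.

Join each shipments row to its suppliers via supplier_id.
Group joined rows by suppliers.id; compute MAX(m.qty) per group.
  5: ids {3, 4} → MAX(m.qty)=157
  7: ids {1, 5, 6, 7} → MAX(m.qty)=174
  10: ids {2} → MAX(m.qty)=180
  13: ids {8, 9} → MAX(m.qty)=47

Pia | 157 ; Vik | 174 ; Ravi | 180 ; Mira | 47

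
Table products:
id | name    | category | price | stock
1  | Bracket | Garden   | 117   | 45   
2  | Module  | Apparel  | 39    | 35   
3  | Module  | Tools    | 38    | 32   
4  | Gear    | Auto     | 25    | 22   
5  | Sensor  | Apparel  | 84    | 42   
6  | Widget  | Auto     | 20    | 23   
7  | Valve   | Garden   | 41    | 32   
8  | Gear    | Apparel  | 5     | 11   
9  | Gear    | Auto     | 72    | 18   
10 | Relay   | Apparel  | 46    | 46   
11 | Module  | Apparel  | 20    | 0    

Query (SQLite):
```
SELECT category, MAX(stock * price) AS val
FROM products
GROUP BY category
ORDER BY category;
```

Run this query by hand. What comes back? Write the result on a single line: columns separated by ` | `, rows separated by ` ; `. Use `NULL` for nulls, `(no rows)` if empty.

Apparel | 3528 ; Auto | 1296 ; Garden | 5265 ; Tools | 1216

For each row compute stock * price.
Group by category; take MAX of the expression per group.
  Apparel: ids {2, 5, 8, 10, 11} → MAX(stock * price)=3528
  Auto: ids {4, 6, 9} → MAX(stock * price)=1296
  Garden: ids {1, 7} → MAX(stock * price)=5265
  Tools: ids {3} → MAX(stock * price)=1216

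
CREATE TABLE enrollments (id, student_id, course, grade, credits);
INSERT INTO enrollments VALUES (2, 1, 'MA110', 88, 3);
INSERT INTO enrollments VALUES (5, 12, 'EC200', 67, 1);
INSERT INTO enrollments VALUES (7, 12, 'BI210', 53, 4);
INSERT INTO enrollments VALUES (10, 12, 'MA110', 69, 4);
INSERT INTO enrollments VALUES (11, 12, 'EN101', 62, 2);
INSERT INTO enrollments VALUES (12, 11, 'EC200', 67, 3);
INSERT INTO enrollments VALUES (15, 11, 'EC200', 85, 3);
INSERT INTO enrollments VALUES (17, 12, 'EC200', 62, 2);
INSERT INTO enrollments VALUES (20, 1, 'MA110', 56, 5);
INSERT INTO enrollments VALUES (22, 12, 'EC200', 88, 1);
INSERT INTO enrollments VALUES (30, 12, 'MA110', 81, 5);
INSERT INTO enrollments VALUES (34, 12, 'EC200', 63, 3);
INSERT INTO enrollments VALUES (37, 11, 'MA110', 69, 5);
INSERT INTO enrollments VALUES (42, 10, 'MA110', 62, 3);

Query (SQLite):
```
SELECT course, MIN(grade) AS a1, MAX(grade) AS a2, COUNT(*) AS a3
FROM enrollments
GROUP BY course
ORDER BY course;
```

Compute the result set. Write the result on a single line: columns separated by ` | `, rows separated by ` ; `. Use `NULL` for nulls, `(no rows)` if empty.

Group enrollments by course.
Per group compute: MIN(grade), MAX(grade), COUNT(*).
  BI210: ids {7} → MIN(grade)=53, MAX(grade)=53, COUNT(*)=1
  EC200: ids {5, 12, 15, 17, 22, 34} → MIN(grade)=62, MAX(grade)=88, COUNT(*)=6
  EN101: ids {11} → MIN(grade)=62, MAX(grade)=62, COUNT(*)=1
  MA110: ids {2, 10, 20, 30, 37, 42} → MIN(grade)=56, MAX(grade)=88, COUNT(*)=6

BI210 | 53 | 53 | 1 ; EC200 | 62 | 88 | 6 ; EN101 | 62 | 62 | 1 ; MA110 | 56 | 88 | 6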